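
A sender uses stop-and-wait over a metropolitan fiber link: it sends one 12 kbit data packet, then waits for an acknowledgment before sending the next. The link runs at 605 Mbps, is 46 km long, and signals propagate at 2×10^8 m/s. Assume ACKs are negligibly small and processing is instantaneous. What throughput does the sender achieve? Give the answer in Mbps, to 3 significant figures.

t_tx = L/R = 12000/605000000 = 1.98347e-05 s.
t_prop = 46000/200000000 = 0.00023 s; RTT = 0.00046 s.
Cycle = t_tx + RTT = 0.000479835 s.
Throughput = L / cycle = 12000 / 0.000479835 = 25.0 Mbps.

25.0 Mbps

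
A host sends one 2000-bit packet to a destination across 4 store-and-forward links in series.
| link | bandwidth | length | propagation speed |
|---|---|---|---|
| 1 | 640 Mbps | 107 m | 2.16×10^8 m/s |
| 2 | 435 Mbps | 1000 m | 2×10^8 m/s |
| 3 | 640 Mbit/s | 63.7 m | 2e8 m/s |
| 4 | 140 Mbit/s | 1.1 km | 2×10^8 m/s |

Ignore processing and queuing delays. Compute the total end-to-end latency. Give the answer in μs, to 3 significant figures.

Transmission delays (L/R per hop): 3.125, 4.5977, 3.125, 14.2857 μs; sum = 25.1334 μs.
Propagation delays (d/s per hop): 0.49537, 5, 0.3185, 5.5 μs; sum = 11.3139 μs.
End-to-end = 36.4 μs.

36.4 μs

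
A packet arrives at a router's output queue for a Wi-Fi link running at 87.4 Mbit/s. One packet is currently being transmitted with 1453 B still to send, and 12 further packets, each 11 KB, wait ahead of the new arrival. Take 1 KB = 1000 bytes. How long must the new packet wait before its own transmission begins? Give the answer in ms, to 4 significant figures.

12.22 ms

Each queued packet: L/R = 88000/87400000 = 1.00686 ms.
12 queued → 12.0824 ms.
Plus remaining 11624 bits of current packet: 0.132998 ms.
Queuing delay = 12.22 ms.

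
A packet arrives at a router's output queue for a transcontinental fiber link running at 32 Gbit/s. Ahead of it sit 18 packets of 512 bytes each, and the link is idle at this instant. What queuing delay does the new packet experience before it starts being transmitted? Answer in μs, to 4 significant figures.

2.304 μs

Each queued packet: L/R = 4096/32000000000 = 0.128 μs.
18 queued → 2.304 μs.
Queuing delay = 2.304 μs.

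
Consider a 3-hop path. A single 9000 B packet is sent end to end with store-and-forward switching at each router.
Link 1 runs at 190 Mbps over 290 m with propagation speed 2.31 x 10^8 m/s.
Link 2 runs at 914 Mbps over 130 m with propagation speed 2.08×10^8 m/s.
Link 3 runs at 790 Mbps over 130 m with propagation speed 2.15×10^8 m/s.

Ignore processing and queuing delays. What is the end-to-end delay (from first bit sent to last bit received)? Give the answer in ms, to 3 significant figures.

L = 9000 × 8 = 72000 bits.
Transmission delays (L/R per hop): 0.378947, 0.0787746, 0.0911392 ms; sum = 0.548861 ms.
Propagation delays (d/s per hop): 0.00125541, 0.000625, 0.000604651 ms; sum = 0.00248506 ms.
End-to-end = 0.551 ms.

0.551 ms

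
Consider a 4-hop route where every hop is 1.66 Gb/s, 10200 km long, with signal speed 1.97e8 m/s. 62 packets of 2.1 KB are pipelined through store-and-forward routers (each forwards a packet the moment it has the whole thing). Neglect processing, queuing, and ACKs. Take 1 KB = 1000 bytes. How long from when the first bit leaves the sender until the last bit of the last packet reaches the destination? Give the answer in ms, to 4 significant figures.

Per-hop transmission t_tx = L/R = 16800/1660000000 = 0.0101205 ms.
Per-hop propagation t_prop = 10200000/197000000 = 51.7766 ms.
Pipeline fill: first packet needs 4·t_tx to clear all hops; remaining 61 packets each add one t_tx.
Total = (4+62-1)·t_tx + 4·t_prop = 65·0.0101205 + 4·51.7766 = 207.8 ms.

207.8 ms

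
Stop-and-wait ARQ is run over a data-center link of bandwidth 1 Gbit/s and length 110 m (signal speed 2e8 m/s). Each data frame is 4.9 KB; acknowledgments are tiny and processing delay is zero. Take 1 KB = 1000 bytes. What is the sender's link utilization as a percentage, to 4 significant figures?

97.27 %

t_tx = L/R = 39200/1000000000 = 3.92e-05 s.
t_prop = 110/200000000 = 5.5e-07 s; RTT = 1.1e-06 s.
Cycle = t_tx + RTT = 4.03e-05 s.
Utilization = t_tx / cycle = 3.92e-05/4.03e-05 = 97.27 %.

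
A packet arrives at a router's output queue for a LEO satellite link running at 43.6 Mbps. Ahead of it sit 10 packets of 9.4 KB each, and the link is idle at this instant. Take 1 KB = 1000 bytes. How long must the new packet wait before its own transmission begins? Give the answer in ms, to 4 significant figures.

Each queued packet: L/R = 75200/43600000 = 1.72477 ms.
10 queued → 17.2477 ms.
Queuing delay = 17.25 ms.

17.25 ms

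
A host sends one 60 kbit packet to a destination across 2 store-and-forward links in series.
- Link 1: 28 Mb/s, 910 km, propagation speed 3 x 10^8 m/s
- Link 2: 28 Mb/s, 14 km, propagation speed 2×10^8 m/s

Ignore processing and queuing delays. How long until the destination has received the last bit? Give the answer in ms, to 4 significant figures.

L = 60000 bits.
Transmission delay per hop = L/R = 60000/28000000 = 2.14286 ms; 2 hops → 4.28571 ms.
Propagation delays (d/s per hop): 3.03333, 0.07 ms; sum = 3.10333 ms.
End-to-end = 7.389 ms.

7.389 ms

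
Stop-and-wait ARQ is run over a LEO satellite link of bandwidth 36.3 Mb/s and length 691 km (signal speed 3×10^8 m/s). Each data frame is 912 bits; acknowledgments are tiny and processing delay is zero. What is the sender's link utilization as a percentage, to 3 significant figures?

t_tx = L/R = 912/36300000 = 2.5124e-05 s.
t_prop = 691000/300000000 = 0.00230333 s; RTT = 0.00460667 s.
Cycle = t_tx + RTT = 0.00463179 s.
Utilization = t_tx / cycle = 2.5124e-05/0.00463179 = 0.542 %.

0.542 %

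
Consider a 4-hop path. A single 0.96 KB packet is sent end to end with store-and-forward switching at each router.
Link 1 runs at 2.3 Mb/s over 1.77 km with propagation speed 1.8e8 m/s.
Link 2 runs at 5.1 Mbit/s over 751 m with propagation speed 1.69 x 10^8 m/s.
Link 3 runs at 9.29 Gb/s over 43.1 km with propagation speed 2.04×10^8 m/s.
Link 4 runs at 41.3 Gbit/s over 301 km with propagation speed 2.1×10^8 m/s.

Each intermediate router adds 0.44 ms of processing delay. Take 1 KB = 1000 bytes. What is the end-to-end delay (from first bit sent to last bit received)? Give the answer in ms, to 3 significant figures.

L = 7680 bits.
Transmission delays (L/R per hop): 3.33913, 1.50588, 0.000826695, 0.000185956 ms; sum = 4.84603 ms.
Propagation delays (d/s per hop): 0.00983333, 0.00444379, 0.211275, 1.43333 ms; sum = 1.65888 ms.
Processing at 3 router(s): 3 × 0.44 ms = 1.32 ms.
End-to-end = 7.82 ms.

7.82 ms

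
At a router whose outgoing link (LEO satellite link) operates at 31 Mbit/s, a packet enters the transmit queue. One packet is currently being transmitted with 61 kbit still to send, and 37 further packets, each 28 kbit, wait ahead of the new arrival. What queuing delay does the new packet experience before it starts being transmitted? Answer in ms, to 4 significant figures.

35.39 ms

Each queued packet: L/R = 28000/31000000 = 0.903226 ms.
37 queued → 33.4194 ms.
Plus remaining 61000 bits of current packet: 1.96774 ms.
Queuing delay = 35.39 ms.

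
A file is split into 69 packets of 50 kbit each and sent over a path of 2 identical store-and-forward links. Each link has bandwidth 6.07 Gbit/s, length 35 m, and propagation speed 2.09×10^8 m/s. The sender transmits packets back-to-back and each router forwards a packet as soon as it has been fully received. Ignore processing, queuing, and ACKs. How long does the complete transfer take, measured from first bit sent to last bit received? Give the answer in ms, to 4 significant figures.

0.5769 ms

Per-hop transmission t_tx = L/R = 50000/6070000000 = 0.00823723 ms.
Per-hop propagation t_prop = 35/209000000 = 0.000167464 ms.
Pipeline fill: first packet needs 2·t_tx to clear all hops; remaining 68 packets each add one t_tx.
Total = (2+69-1)·t_tx + 2·t_prop = 70·0.00823723 + 2·0.000167464 = 0.5769 ms.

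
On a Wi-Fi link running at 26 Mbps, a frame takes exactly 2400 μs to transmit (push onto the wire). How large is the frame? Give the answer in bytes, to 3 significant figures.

L = R × t_tx = 26000000 b/s × 0.0024 s = 62400 bits.
In bytes: 62400 / 8 = 7800 bytes.

7800 bytes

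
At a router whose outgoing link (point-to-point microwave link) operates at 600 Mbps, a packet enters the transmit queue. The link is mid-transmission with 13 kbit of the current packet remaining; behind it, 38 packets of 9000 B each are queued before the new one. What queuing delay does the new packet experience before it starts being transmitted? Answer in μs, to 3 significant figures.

Each queued packet: L/R = 72000/600000000 = 120 μs.
38 queued → 4560 μs.
Plus remaining 13000 bits of current packet: 21.6667 μs.
Queuing delay = 4580 μs.

4580 μs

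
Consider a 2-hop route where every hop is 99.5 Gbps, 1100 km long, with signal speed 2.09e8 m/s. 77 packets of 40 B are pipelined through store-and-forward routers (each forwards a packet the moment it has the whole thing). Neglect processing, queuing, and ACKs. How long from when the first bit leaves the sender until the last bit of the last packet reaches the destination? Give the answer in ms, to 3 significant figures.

10.5 ms

Per-hop transmission t_tx = L/R = 320/99500000000 = 3.21608e-06 ms.
Per-hop propagation t_prop = 1100000/209000000 = 5.26316 ms.
Pipeline fill: first packet needs 2·t_tx to clear all hops; remaining 76 packets each add one t_tx.
Total = (2+77-1)·t_tx + 2·t_prop = 78·3.21608e-06 + 2·5.26316 = 10.5 ms.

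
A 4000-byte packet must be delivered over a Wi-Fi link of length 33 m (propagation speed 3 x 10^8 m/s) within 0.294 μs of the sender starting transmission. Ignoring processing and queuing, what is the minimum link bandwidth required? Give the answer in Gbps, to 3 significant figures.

L = 32000 bits.
Propagation delay = 33 / 300000000 = 0.11 μs.
Transmission budget = 0.294 − 0.11 = 0.184 μs.
R ≥ L / t_tx = 32000 bits / 1.84e-07 s = 174 Gbps.

174 Gbps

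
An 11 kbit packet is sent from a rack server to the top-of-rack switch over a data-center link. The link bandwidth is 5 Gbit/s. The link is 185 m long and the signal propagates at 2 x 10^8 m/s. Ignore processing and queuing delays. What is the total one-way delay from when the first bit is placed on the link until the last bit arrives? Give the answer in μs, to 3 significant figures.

3.13 μs

L = 11000 bits.
Transmission delay = L/R = 11000 / 5000000000 = 2.2 μs.
Propagation delay = d/s = 185 m / 200000000 m/s = 0.925 μs.
Total = 3.13 μs.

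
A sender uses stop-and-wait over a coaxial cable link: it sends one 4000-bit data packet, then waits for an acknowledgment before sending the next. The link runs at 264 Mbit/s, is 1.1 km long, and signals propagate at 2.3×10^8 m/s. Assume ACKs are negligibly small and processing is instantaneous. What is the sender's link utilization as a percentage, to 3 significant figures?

t_tx = L/R = 4000/264000000 = 1.51515e-05 s.
t_prop = 1100/2.3e+08 = 4.78261e-06 s; RTT = 9.56522e-06 s.
Cycle = t_tx + RTT = 2.47167e-05 s.
Utilization = t_tx / cycle = 1.51515e-05/2.47167e-05 = 61.3 %.

61.3 %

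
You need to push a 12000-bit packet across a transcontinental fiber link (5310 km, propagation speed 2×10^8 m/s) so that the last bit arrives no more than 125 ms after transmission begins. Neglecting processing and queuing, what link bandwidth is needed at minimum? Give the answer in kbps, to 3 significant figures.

Propagation delay = 5310000 / 200000000 = 26.55 ms.
Transmission budget = 125 − 26.55 = 98.45 ms.
R ≥ L / t_tx = 12000 bits / 0.09845 s = 122 kbps.

122 kbps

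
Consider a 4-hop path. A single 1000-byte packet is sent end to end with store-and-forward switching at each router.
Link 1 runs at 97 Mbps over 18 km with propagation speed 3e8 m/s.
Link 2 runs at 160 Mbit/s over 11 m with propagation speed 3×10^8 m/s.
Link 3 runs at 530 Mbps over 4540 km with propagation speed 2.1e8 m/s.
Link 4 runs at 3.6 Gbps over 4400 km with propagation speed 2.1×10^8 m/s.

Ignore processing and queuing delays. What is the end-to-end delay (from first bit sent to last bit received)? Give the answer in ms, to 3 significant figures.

L = 1000 × 8 = 8000 bits.
Transmission delays (L/R per hop): 0.0824742, 0.05, 0.0150943, 0.00222222 ms; sum = 0.149791 ms.
Propagation delays (d/s per hop): 0.06, 3.66667e-05, 21.619, 20.9524 ms; sum = 42.6315 ms.
End-to-end = 42.8 ms.

42.8 ms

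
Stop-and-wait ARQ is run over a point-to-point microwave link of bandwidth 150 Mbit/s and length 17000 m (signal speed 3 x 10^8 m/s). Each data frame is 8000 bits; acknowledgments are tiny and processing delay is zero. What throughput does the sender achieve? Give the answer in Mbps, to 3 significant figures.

48.0 Mbps

t_tx = L/R = 8000/150000000 = 5.33333e-05 s.
t_prop = 17000/300000000 = 5.66667e-05 s; RTT = 0.000113333 s.
Cycle = t_tx + RTT = 0.000166667 s.
Throughput = L / cycle = 8000 / 0.000166667 = 48.0 Mbps.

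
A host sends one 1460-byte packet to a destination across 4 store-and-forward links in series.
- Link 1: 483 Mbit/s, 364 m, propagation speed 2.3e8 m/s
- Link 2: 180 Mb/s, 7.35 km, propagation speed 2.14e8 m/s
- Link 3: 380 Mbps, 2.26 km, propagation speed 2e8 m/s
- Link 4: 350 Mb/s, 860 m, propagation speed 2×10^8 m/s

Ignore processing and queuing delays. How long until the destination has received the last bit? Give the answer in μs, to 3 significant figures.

L = 1460 × 8 = 11680 bits.
Transmission delays (L/R per hop): 24.1822, 64.8889, 30.7368, 33.3714 μs; sum = 153.179 μs.
Propagation delays (d/s per hop): 1.58261, 34.3458, 11.3, 4.3 μs; sum = 51.5284 μs.
End-to-end = 205 μs.

205 μs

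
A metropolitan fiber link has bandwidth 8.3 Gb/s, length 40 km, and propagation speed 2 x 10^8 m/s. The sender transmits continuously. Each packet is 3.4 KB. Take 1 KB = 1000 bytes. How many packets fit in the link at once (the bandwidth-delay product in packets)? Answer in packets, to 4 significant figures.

Propagation delay = 40000 / 200000000 = 0.0002 s.
BDP = R × t_prop = 8.3e+09 × 0.0002 = 1660000 bits.
In packets of 27200 bits: 61.03 packets.

61.03 packets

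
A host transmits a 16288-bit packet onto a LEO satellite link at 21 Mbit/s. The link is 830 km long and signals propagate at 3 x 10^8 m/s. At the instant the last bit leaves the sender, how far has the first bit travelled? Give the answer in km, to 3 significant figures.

t_tx = L/R = 16288/21000000 = 0.000775619 s.
Distance = s × t_tx = 300000000 × 0.000775619 = 233 km.

233 km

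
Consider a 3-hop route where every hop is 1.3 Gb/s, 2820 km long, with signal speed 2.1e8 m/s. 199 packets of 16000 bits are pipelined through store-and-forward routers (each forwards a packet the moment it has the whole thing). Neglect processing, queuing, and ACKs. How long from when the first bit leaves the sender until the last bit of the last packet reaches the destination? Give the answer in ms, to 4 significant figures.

42.76 ms

Per-hop transmission t_tx = L/R = 16000/1300000000 = 0.0123077 ms.
Per-hop propagation t_prop = 2820000/210000000 = 13.4286 ms.
Pipeline fill: first packet needs 3·t_tx to clear all hops; remaining 198 packets each add one t_tx.
Total = (3+199-1)·t_tx + 3·t_prop = 201·0.0123077 + 3·13.4286 = 42.76 ms.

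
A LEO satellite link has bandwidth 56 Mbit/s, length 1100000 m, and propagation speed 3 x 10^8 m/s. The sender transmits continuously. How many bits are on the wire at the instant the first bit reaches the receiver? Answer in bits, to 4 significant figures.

205300 bits

Propagation delay = 1100000 / 300000000 = 0.00366667 s.
BDP = R × t_prop = 56000000 × 0.00366667 = 205333 bits.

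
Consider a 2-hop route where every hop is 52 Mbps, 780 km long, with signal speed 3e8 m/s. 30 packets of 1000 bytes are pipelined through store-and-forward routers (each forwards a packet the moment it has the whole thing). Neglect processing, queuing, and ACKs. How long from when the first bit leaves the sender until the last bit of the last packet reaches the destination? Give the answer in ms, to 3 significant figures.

9.97 ms

Per-hop transmission t_tx = L/R = 8000/52000000 = 0.153846 ms.
Per-hop propagation t_prop = 780000/300000000 = 2.6 ms.
Pipeline fill: first packet needs 2·t_tx to clear all hops; remaining 29 packets each add one t_tx.
Total = (2+30-1)·t_tx + 2·t_prop = 31·0.153846 + 2·2.6 = 9.97 ms.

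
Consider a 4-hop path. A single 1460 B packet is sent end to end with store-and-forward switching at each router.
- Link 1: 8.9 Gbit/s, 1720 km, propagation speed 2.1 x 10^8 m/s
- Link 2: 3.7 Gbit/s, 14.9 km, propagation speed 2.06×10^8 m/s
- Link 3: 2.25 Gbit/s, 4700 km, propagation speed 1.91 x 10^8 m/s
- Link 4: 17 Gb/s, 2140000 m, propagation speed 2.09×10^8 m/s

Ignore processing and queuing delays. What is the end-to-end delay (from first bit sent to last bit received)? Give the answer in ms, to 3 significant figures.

43.1 ms

L = 1460 × 8 = 11680 bits.
Transmission delays (L/R per hop): 0.00131236, 0.00315676, 0.00519111, 0.000687059 ms; sum = 0.0103473 ms.
Propagation delays (d/s per hop): 8.19048, 0.0723301, 24.6073, 10.2392 ms; sum = 43.1094 ms.
End-to-end = 43.1 ms.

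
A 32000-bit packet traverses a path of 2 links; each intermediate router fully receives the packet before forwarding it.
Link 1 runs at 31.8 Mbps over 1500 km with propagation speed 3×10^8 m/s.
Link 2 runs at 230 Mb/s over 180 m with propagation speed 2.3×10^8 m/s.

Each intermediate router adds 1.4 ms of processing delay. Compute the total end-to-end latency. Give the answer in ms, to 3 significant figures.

Transmission delays (L/R per hop): 1.00629, 0.13913 ms; sum = 1.14542 ms.
Propagation delays (d/s per hop): 5, 0.000782609 ms; sum = 5.00078 ms.
Processing at 1 router(s): 1 × 1.4 ms = 1.4 ms.
End-to-end = 7.55 ms.

7.55 ms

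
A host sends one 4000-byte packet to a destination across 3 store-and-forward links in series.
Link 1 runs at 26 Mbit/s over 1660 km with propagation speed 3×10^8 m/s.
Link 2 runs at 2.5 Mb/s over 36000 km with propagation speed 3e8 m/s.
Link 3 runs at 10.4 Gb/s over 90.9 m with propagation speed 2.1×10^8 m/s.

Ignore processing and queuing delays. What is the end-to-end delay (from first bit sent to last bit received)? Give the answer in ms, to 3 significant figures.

140 ms

L = 4000 × 8 = 32000 bits.
Transmission delays (L/R per hop): 1.23077, 12.8, 0.00307692 ms; sum = 14.0338 ms.
Propagation delays (d/s per hop): 5.53333, 120, 0.000432857 ms; sum = 125.534 ms.
End-to-end = 140 ms.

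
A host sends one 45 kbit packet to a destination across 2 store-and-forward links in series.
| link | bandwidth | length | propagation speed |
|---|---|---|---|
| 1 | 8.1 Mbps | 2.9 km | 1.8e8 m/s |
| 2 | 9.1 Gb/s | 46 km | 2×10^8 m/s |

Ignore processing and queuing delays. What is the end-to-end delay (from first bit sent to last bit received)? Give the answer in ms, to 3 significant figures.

5.81 ms

L = 45000 bits.
Transmission delays (L/R per hop): 5.55556, 0.00494505 ms; sum = 5.5605 ms.
Propagation delays (d/s per hop): 0.0161111, 0.23 ms; sum = 0.246111 ms.
End-to-end = 5.81 ms.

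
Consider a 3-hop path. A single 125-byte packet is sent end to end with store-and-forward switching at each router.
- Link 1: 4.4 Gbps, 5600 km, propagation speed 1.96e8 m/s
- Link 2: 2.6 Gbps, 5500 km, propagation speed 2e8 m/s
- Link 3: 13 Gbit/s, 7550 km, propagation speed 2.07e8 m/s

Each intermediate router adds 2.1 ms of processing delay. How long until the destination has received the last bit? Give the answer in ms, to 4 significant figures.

L = 125 × 8 = 1000 bits.
Transmission delays (L/R per hop): 0.000227273, 0.000384615, 7.69231e-05 ms; sum = 0.000688811 ms.
Propagation delays (d/s per hop): 28.5714, 27.5, 36.4734 ms; sum = 92.5449 ms.
Processing at 2 router(s): 2 × 2.1 ms = 4.2 ms.
End-to-end = 96.75 ms.

96.75 ms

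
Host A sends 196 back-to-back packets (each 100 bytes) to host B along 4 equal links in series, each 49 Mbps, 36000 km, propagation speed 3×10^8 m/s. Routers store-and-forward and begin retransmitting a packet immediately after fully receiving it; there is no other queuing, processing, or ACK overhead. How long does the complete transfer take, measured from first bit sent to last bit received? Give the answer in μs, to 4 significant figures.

Per-hop transmission t_tx = L/R = 800/49000000 = 16.3265 μs.
Per-hop propagation t_prop = 36000000/300000000 = 120000 μs.
Pipeline fill: first packet needs 4·t_tx to clear all hops; remaining 195 packets each add one t_tx.
Total = (4+196-1)·t_tx + 4·t_prop = 199·16.3265 + 4·120000 = 483200 μs.

483200 μs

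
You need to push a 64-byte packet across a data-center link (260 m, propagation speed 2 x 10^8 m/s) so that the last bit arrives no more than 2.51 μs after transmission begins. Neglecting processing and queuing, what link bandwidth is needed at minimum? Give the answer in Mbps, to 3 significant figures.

423 Mbps

L = 512 bits.
Propagation delay = 260 / 200000000 = 1.3 μs.
Transmission budget = 2.51 − 1.3 = 1.21 μs.
R ≥ L / t_tx = 512 bits / 1.21e-06 s = 423 Mbps.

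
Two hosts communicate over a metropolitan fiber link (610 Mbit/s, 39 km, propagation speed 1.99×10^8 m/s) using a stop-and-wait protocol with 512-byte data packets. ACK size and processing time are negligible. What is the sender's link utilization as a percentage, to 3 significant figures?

t_tx = L/R = 4096/610000000 = 6.71475e-06 s.
t_prop = 39000/199000000 = 0.00019598 s; RTT = 0.00039196 s.
Cycle = t_tx + RTT = 0.000398675 s.
Utilization = t_tx / cycle = 6.71475e-06/0.000398675 = 1.68 %.

1.68 %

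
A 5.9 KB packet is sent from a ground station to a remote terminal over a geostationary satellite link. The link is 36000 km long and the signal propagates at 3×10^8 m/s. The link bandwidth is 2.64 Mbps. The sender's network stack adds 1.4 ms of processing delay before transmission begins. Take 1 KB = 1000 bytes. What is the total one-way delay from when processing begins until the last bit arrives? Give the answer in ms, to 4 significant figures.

L = 47200 bits.
Transmission delay = L/R = 47200 / 2640000 = 17.8788 ms.
Propagation delay = d/s = 36000000 m / 300000000 m/s = 120 ms.
Plus processing delay 1.4 ms = 1.4 ms.
Total = 139.3 ms.

139.3 ms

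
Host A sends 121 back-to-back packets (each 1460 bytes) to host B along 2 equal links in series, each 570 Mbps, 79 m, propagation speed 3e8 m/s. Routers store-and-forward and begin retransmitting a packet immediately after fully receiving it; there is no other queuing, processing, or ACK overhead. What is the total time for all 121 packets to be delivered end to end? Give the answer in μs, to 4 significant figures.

Per-hop transmission t_tx = L/R = 11680/570000000 = 20.4912 μs.
Per-hop propagation t_prop = 79/300000000 = 0.263333 μs.
Pipeline fill: first packet needs 2·t_tx to clear all hops; remaining 120 packets each add one t_tx.
Total = (2+121-1)·t_tx + 2·t_prop = 122·20.4912 + 2·0.263333 = 2500 μs.

2500 μs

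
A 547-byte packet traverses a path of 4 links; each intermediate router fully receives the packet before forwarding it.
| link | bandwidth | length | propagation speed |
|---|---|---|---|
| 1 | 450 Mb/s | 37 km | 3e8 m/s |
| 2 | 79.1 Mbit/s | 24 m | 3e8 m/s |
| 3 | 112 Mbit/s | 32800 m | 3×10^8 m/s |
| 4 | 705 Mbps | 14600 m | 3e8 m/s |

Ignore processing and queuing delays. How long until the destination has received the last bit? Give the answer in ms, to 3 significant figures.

L = 547 × 8 = 4376 bits.
Transmission delays (L/R per hop): 0.00972444, 0.0553224, 0.0390714, 0.00620709 ms; sum = 0.110325 ms.
Propagation delays (d/s per hop): 0.123333, 8e-05, 0.109333, 0.0486667 ms; sum = 0.281413 ms.
End-to-end = 0.392 ms.

0.392 ms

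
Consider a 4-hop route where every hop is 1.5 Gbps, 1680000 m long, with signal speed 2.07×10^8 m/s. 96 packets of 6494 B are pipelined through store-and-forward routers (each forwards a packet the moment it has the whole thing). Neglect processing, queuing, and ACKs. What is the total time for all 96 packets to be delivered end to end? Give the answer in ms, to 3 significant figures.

Per-hop transmission t_tx = L/R = 51952/1500000000 = 0.0346347 ms.
Per-hop propagation t_prop = 1680000/2.07e+08 = 8.11594 ms.
Pipeline fill: first packet needs 4·t_tx to clear all hops; remaining 95 packets each add one t_tx.
Total = (4+96-1)·t_tx + 4·t_prop = 99·0.0346347 + 4·8.11594 = 35.9 ms.

35.9 ms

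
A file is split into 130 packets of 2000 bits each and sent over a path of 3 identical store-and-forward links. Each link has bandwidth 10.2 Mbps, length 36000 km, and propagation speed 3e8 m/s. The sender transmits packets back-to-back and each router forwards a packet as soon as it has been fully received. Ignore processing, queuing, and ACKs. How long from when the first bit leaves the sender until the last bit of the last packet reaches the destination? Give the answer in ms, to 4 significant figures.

Per-hop transmission t_tx = L/R = 2000/10200000 = 0.196078 ms.
Per-hop propagation t_prop = 36000000/300000000 = 120 ms.
Pipeline fill: first packet needs 3·t_tx to clear all hops; remaining 129 packets each add one t_tx.
Total = (3+130-1)·t_tx + 3·t_prop = 132·0.196078 + 3·120 = 385.9 ms.

385.9 ms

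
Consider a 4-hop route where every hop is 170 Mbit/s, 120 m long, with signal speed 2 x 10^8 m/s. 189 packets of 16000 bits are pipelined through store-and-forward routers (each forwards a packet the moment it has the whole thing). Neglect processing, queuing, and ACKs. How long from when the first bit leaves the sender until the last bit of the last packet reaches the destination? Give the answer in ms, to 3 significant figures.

18.1 ms

Per-hop transmission t_tx = L/R = 16000/170000000 = 0.0941176 ms.
Per-hop propagation t_prop = 120/200000000 = 0.0006 ms.
Pipeline fill: first packet needs 4·t_tx to clear all hops; remaining 188 packets each add one t_tx.
Total = (4+189-1)·t_tx + 4·t_prop = 192·0.0941176 + 4·0.0006 = 18.1 ms.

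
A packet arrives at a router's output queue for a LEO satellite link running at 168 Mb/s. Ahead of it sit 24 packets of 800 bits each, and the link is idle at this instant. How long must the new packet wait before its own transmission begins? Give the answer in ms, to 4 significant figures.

Each queued packet: L/R = 800/168000000 = 0.0047619 ms.
24 queued → 0.114286 ms.
Queuing delay = 0.1143 ms.

0.1143 ms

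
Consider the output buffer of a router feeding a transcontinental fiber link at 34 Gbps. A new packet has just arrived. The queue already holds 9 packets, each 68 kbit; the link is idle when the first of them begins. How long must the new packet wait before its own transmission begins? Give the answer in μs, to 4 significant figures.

Each queued packet: L/R = 68000/34000000000 = 2 μs.
9 queued → 18 μs.
Queuing delay = 18.00 μs.

18.00 μs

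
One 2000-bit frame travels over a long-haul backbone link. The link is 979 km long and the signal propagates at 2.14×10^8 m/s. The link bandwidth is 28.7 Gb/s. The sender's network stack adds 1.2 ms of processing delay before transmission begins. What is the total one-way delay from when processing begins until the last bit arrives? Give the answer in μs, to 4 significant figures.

5775 μs

Transmission delay = L/R = 2000 / 28700000000 = 0.0696864 μs.
Propagation delay = d/s = 979000 m / 214000000 m/s = 4574.77 μs.
Plus processing delay 1.2 ms = 1200 μs.
Total = 5775 μs.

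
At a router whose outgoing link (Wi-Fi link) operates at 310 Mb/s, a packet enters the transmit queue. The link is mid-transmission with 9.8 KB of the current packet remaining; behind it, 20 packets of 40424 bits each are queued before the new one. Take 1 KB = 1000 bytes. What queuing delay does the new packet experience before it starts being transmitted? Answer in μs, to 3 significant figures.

Each queued packet: L/R = 40424/310000000 = 130.4 μs.
20 queued → 2608 μs.
Plus remaining 78400 bits of current packet: 252.903 μs.
Queuing delay = 2860 μs.

2860 μs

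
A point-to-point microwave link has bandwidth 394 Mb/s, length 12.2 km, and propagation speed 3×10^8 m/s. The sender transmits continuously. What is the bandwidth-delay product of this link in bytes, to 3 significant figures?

Propagation delay = 12200 / 300000000 = 4.06667e-05 s.
BDP = R × t_prop = 394000000 × 4.06667e-05 = 16022.7 bits.
In bytes: 16022.7/8 = 2000 bytes.

2000 bytes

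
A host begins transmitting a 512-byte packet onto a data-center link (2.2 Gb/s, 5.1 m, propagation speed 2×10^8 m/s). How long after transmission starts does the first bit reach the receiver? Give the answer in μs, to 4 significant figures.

0.02550 μs

First bit experiences only propagation delay: d/s = 5.1/200000000 = 0.02550 μs.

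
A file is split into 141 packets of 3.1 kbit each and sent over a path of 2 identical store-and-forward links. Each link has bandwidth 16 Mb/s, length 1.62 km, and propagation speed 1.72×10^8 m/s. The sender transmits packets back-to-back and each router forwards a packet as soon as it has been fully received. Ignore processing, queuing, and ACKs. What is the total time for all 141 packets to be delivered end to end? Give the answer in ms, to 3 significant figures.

Per-hop transmission t_tx = L/R = 3100/16000000 = 0.19375 ms.
Per-hop propagation t_prop = 1620/172000000 = 0.0094186 ms.
Pipeline fill: first packet needs 2·t_tx to clear all hops; remaining 140 packets each add one t_tx.
Total = (2+141-1)·t_tx + 2·t_prop = 142·0.19375 + 2·0.0094186 = 27.5 ms.

27.5 ms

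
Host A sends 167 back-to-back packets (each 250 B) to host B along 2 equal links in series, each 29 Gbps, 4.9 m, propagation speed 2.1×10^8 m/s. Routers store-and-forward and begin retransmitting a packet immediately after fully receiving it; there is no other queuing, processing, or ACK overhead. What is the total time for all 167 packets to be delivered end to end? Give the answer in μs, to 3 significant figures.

11.6 μs

Per-hop transmission t_tx = L/R = 2000/29000000000 = 0.0689655 μs.
Per-hop propagation t_prop = 4.9/210000000 = 0.0233333 μs.
Pipeline fill: first packet needs 2·t_tx to clear all hops; remaining 166 packets each add one t_tx.
Total = (2+167-1)·t_tx + 2·t_prop = 168·0.0689655 + 2·0.0233333 = 11.6 μs.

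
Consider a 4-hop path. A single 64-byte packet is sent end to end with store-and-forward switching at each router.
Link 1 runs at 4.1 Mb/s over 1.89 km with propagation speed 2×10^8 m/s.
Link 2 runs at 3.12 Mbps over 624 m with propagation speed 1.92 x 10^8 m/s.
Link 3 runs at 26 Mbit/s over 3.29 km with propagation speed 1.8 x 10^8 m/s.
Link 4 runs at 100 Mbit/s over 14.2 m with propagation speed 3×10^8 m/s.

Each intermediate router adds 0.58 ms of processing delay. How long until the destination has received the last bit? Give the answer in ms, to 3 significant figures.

2.08 ms

L = 64 × 8 = 512 bits.
Transmission delays (L/R per hop): 0.124878, 0.164103, 0.0196923, 0.00512 ms; sum = 0.313793 ms.
Propagation delays (d/s per hop): 0.00945, 0.00325, 0.0182778, 4.73333e-05 ms; sum = 0.0310251 ms.
Processing at 3 router(s): 3 × 0.58 ms = 1.74 ms.
End-to-end = 2.08 ms.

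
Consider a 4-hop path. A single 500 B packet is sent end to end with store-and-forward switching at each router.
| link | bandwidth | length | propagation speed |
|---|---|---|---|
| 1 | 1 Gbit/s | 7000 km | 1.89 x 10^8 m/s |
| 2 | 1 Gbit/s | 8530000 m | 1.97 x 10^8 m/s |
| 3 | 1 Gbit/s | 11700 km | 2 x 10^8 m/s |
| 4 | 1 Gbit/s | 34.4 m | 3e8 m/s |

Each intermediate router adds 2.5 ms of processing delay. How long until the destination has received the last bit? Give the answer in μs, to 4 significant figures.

L = 500 × 8 = 4000 bits.
Transmission delay per hop = L/R = 4000/1000000000 = 4 μs; 4 hops → 16 μs.
Propagation delays (d/s per hop): 37037, 43299.5, 58500, 0.114667 μs; sum = 138837 μs.
Processing at 3 router(s): 3 × 2.5 ms = 7500 μs.
End-to-end = 146400 μs.

146400 μs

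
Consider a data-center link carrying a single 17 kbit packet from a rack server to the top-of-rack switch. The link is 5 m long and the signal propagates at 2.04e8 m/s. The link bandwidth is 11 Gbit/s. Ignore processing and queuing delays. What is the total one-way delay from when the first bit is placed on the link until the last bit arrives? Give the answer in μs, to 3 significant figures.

L = 17000 bits.
Transmission delay = L/R = 17000 / 11000000000 = 1.54545 μs.
Propagation delay = d/s = 5 m / 204000000 m/s = 0.0245098 μs.
Total = 1.57 μs.

1.57 μs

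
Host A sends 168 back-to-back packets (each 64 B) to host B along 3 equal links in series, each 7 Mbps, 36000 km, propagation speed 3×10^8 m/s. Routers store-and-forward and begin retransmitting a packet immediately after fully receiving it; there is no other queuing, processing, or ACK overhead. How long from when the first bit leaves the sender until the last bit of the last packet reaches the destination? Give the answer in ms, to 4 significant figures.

372.4 ms

Per-hop transmission t_tx = L/R = 512/7000000 = 0.0731429 ms.
Per-hop propagation t_prop = 36000000/300000000 = 120 ms.
Pipeline fill: first packet needs 3·t_tx to clear all hops; remaining 167 packets each add one t_tx.
Total = (3+168-1)·t_tx + 3·t_prop = 170·0.0731429 + 3·120 = 372.4 ms.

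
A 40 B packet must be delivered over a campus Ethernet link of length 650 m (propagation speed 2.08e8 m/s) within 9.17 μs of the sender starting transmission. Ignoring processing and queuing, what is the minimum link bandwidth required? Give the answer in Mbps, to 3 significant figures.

52.9 Mbps

L = 320 bits.
Propagation delay = 650 / 208000000 = 3.125 μs.
Transmission budget = 9.17 − 3.125 = 6.045 μs.
R ≥ L / t_tx = 320 bits / 6.045e-06 s = 52.9 Mbps.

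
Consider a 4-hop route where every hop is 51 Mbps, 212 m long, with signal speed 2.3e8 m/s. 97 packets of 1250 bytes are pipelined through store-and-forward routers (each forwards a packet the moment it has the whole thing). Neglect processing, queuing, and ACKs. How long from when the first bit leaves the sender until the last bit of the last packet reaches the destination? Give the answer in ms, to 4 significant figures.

Per-hop transmission t_tx = L/R = 10000/51000000 = 0.196078 ms.
Per-hop propagation t_prop = 212/2.3e+08 = 0.000921739 ms.
Pipeline fill: first packet needs 4·t_tx to clear all hops; remaining 96 packets each add one t_tx.
Total = (4+97-1)·t_tx + 4·t_prop = 100·0.196078 + 4·0.000921739 = 19.61 ms.

19.61 ms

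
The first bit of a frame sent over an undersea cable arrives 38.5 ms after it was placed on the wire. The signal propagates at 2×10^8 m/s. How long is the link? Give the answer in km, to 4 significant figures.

7700 km

d = s × t_prop = 200000000 × 0.0385 = 7700 km.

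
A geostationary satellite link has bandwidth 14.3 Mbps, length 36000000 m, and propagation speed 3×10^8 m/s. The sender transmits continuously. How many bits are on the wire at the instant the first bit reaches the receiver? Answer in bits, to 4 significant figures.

1716000 bits

Propagation delay = 36000000 / 300000000 = 0.12 s.
BDP = R × t_prop = 14300000 × 0.12 = 1716000 bits.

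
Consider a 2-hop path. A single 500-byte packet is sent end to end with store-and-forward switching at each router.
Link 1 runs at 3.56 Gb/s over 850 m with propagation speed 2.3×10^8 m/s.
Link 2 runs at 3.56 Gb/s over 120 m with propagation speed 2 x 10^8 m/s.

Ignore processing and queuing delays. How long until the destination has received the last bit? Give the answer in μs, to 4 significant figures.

6.543 μs

L = 500 × 8 = 4000 bits.
Transmission delay per hop = L/R = 4000/3560000000 = 1.1236 μs; 2 hops → 2.24719 μs.
Propagation delays (d/s per hop): 3.69565, 0.6 μs; sum = 4.29565 μs.
End-to-end = 6.543 μs.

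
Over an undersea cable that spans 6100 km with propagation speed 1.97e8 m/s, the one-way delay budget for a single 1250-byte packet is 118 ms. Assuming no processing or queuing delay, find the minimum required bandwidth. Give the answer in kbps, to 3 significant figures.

L = 10000 bits.
Propagation delay = 6100000 / 197000000 = 30.9645 ms.
Transmission budget = 118 − 30.9645 = 87.0355 ms.
R ≥ L / t_tx = 10000 bits / 0.0870355 s = 115 kbps.

115 kbps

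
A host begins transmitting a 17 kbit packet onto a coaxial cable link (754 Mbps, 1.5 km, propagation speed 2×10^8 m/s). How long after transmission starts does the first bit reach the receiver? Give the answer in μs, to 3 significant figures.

7.50 μs

First bit experiences only propagation delay: d/s = 1500/200000000 = 7.50 μs.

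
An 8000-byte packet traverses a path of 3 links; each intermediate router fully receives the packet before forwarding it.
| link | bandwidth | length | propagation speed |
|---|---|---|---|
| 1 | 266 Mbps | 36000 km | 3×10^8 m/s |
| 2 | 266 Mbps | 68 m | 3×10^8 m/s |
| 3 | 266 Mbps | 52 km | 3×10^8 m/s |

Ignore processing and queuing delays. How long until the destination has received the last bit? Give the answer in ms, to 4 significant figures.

L = 8000 × 8 = 64000 bits.
Transmission delay per hop = L/R = 64000/266000000 = 0.240602 ms; 3 hops → 0.721805 ms.
Propagation delays (d/s per hop): 120, 0.000226667, 0.173333 ms; sum = 120.174 ms.
End-to-end = 120.9 ms.

120.9 ms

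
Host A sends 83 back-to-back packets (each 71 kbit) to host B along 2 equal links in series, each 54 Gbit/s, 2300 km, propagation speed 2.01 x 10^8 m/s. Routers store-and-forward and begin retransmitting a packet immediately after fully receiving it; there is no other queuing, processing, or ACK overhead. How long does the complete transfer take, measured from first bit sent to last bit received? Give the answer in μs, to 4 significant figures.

Per-hop transmission t_tx = L/R = 71000/54000000000 = 1.31481 μs.
Per-hop propagation t_prop = 2300000/2.01e+08 = 11442.8 μs.
Pipeline fill: first packet needs 2·t_tx to clear all hops; remaining 82 packets each add one t_tx.
Total = (2+83-1)·t_tx + 2·t_prop = 84·1.31481 + 2·11442.8 = 23000 μs.

23000 μs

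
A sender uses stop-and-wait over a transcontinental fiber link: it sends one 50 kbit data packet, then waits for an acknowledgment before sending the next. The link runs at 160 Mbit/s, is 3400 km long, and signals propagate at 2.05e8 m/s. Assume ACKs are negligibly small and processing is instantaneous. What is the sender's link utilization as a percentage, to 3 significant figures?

t_tx = L/R = 50000/160000000 = 0.0003125 s.
t_prop = 3400000/2.05e+08 = 0.0165854 s; RTT = 0.0331707 s.
Cycle = t_tx + RTT = 0.0334832 s.
Utilization = t_tx / cycle = 0.0003125/0.0334832 = 0.933 %.

0.933 %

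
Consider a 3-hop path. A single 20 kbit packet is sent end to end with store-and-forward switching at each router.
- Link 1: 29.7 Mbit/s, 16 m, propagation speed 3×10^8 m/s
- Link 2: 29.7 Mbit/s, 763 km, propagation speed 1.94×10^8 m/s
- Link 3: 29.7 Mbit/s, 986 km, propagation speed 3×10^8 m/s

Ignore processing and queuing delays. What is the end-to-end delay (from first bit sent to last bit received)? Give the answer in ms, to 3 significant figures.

L = 20000 bits.
Transmission delay per hop = L/R = 20000/29700000 = 0.673401 ms; 3 hops → 2.0202 ms.
Propagation delays (d/s per hop): 5.33333e-05, 3.93299, 3.28667 ms; sum = 7.21971 ms.
End-to-end = 9.24 ms.

9.24 ms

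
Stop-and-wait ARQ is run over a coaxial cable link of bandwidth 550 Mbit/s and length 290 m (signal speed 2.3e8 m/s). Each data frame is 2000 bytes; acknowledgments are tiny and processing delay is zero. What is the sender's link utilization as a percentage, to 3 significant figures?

92.0 %

t_tx = L/R = 16000/550000000 = 2.90909e-05 s.
t_prop = 290/2.3e+08 = 1.26087e-06 s; RTT = 2.52174e-06 s.
Cycle = t_tx + RTT = 3.16126e-05 s.
Utilization = t_tx / cycle = 2.90909e-05/3.16126e-05 = 92.0 %.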